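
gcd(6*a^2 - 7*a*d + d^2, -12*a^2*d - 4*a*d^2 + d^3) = 6*a - d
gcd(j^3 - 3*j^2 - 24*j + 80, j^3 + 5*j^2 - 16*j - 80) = j^2 + j - 20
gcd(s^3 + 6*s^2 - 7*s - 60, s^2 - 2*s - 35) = s + 5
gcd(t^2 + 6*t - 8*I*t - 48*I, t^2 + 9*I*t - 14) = 1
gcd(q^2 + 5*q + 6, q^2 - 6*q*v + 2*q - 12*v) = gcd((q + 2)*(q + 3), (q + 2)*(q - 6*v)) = q + 2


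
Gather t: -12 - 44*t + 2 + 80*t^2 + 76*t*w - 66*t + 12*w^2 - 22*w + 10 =80*t^2 + t*(76*w - 110) + 12*w^2 - 22*w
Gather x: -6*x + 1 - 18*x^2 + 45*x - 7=-18*x^2 + 39*x - 6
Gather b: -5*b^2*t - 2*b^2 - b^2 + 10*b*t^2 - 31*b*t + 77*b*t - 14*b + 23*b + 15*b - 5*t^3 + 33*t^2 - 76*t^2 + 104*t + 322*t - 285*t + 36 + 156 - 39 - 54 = b^2*(-5*t - 3) + b*(10*t^2 + 46*t + 24) - 5*t^3 - 43*t^2 + 141*t + 99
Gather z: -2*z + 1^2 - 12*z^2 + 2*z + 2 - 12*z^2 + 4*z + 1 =-24*z^2 + 4*z + 4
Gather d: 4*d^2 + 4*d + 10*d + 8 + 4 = 4*d^2 + 14*d + 12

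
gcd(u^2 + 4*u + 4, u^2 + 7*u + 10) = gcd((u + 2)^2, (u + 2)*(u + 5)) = u + 2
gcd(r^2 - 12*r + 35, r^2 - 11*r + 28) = r - 7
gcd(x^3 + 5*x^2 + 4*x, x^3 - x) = x^2 + x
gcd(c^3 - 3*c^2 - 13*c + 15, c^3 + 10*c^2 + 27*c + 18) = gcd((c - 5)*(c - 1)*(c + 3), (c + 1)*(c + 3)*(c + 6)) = c + 3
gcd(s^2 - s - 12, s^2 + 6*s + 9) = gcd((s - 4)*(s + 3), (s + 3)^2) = s + 3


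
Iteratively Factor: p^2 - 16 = (p + 4)*(p - 4)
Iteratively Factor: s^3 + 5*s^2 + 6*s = (s + 2)*(s^2 + 3*s) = (s + 2)*(s + 3)*(s)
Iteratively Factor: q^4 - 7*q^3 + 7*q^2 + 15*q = (q)*(q^3 - 7*q^2 + 7*q + 15) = q*(q - 5)*(q^2 - 2*q - 3) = q*(q - 5)*(q - 3)*(q + 1)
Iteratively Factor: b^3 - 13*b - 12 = (b - 4)*(b^2 + 4*b + 3) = (b - 4)*(b + 1)*(b + 3)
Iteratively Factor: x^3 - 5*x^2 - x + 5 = (x - 5)*(x^2 - 1) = (x - 5)*(x + 1)*(x - 1)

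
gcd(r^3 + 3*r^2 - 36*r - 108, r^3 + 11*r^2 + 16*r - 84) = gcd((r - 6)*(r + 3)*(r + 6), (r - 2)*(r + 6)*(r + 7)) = r + 6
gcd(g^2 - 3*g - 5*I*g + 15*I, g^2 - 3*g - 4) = 1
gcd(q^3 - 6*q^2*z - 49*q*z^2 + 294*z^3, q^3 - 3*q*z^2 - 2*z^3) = 1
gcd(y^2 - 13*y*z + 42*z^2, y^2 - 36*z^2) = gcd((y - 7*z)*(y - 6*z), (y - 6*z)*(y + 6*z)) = y - 6*z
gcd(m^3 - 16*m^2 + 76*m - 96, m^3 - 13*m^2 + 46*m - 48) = m^2 - 10*m + 16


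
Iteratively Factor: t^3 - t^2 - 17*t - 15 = (t + 1)*(t^2 - 2*t - 15) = (t - 5)*(t + 1)*(t + 3)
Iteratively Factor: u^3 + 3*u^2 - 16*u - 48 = (u + 4)*(u^2 - u - 12) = (u + 3)*(u + 4)*(u - 4)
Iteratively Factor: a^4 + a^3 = (a)*(a^3 + a^2) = a^2*(a^2 + a) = a^2*(a + 1)*(a)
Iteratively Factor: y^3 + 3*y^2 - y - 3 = (y - 1)*(y^2 + 4*y + 3) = (y - 1)*(y + 3)*(y + 1)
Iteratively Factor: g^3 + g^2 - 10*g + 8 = (g - 1)*(g^2 + 2*g - 8) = (g - 1)*(g + 4)*(g - 2)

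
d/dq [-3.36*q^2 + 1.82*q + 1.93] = 1.82 - 6.72*q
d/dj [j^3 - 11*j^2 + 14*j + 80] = 3*j^2 - 22*j + 14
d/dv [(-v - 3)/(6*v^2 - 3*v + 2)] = (6*v^2 + 36*v - 11)/(36*v^4 - 36*v^3 + 33*v^2 - 12*v + 4)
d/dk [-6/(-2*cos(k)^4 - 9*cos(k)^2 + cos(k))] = 6*(8*cos(k)^3 + 18*cos(k) - 1)*sin(k)/((2*cos(k)^3 + 9*cos(k) - 1)^2*cos(k)^2)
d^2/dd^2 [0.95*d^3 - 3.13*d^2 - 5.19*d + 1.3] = 5.7*d - 6.26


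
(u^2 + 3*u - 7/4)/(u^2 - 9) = (u^2 + 3*u - 7/4)/(u^2 - 9)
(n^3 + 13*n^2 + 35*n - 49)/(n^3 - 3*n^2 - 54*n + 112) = (n^2 + 6*n - 7)/(n^2 - 10*n + 16)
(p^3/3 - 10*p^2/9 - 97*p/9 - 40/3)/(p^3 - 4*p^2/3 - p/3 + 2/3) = (3*p^3 - 10*p^2 - 97*p - 120)/(3*(3*p^3 - 4*p^2 - p + 2))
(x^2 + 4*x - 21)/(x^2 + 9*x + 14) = (x - 3)/(x + 2)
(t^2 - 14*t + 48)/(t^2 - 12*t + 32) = (t - 6)/(t - 4)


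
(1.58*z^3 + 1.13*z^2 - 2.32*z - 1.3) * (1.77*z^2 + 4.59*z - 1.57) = 2.7966*z^5 + 9.2523*z^4 - 1.4003*z^3 - 14.7239*z^2 - 2.3246*z + 2.041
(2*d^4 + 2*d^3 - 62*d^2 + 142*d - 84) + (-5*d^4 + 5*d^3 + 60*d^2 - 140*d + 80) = -3*d^4 + 7*d^3 - 2*d^2 + 2*d - 4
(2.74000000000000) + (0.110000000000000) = 2.85000000000000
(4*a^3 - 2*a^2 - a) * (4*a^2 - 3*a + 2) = 16*a^5 - 20*a^4 + 10*a^3 - a^2 - 2*a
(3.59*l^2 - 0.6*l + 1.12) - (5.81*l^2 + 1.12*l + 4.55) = -2.22*l^2 - 1.72*l - 3.43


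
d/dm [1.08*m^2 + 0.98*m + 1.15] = 2.16*m + 0.98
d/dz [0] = 0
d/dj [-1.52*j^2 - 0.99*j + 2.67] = -3.04*j - 0.99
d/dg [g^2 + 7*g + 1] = 2*g + 7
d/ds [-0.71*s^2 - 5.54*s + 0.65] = -1.42*s - 5.54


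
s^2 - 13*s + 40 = (s - 8)*(s - 5)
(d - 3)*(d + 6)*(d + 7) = d^3 + 10*d^2 + 3*d - 126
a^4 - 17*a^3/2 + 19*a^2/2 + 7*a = a*(a - 7)*(a - 2)*(a + 1/2)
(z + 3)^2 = z^2 + 6*z + 9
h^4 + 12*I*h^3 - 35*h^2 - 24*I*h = h*(h + I)*(h + 3*I)*(h + 8*I)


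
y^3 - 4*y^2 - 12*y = y*(y - 6)*(y + 2)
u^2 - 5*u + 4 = (u - 4)*(u - 1)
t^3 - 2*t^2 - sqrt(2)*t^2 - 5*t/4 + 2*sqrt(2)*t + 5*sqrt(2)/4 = (t - 5/2)*(t + 1/2)*(t - sqrt(2))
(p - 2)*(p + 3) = p^2 + p - 6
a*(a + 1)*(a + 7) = a^3 + 8*a^2 + 7*a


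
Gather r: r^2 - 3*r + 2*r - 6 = r^2 - r - 6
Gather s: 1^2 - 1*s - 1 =-s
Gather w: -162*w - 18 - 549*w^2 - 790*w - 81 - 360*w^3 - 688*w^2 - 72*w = -360*w^3 - 1237*w^2 - 1024*w - 99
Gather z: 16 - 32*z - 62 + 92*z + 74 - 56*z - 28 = 4*z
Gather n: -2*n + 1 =1 - 2*n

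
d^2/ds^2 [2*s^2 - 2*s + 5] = 4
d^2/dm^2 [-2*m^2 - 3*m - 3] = -4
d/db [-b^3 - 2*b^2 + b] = -3*b^2 - 4*b + 1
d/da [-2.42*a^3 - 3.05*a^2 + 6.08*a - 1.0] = -7.26*a^2 - 6.1*a + 6.08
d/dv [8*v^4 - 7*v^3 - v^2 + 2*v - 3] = 32*v^3 - 21*v^2 - 2*v + 2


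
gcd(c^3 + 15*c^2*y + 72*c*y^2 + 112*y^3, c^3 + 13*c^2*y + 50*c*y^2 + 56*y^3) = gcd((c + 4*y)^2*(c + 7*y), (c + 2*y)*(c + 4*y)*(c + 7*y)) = c^2 + 11*c*y + 28*y^2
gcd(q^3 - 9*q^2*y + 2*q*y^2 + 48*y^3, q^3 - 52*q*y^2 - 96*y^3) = -q^2 + 6*q*y + 16*y^2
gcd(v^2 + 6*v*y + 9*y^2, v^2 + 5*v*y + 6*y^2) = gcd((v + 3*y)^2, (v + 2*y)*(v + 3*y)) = v + 3*y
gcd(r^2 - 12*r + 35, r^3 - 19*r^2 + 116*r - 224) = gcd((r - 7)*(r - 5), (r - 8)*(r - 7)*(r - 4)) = r - 7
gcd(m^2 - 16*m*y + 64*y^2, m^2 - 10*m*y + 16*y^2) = -m + 8*y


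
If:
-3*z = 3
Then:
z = -1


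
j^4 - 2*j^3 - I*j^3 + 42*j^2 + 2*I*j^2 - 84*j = j*(j - 2)*(j - 7*I)*(j + 6*I)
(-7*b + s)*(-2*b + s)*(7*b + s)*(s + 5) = 98*b^3*s + 490*b^3 - 49*b^2*s^2 - 245*b^2*s - 2*b*s^3 - 10*b*s^2 + s^4 + 5*s^3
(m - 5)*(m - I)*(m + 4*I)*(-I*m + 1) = -I*m^4 + 4*m^3 + 5*I*m^3 - 20*m^2 - I*m^2 + 4*m + 5*I*m - 20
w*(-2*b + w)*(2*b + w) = -4*b^2*w + w^3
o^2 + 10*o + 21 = (o + 3)*(o + 7)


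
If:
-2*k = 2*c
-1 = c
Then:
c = -1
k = 1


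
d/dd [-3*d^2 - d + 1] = -6*d - 1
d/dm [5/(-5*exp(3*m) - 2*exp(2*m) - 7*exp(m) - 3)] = (75*exp(2*m) + 20*exp(m) + 35)*exp(m)/(5*exp(3*m) + 2*exp(2*m) + 7*exp(m) + 3)^2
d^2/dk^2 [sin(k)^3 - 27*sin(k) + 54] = -9*sin(k)^3 + 33*sin(k)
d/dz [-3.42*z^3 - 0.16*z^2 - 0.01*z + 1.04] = -10.26*z^2 - 0.32*z - 0.01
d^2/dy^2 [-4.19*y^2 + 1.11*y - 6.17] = -8.38000000000000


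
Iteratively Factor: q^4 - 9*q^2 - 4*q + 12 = (q + 2)*(q^3 - 2*q^2 - 5*q + 6) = (q - 1)*(q + 2)*(q^2 - q - 6) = (q - 1)*(q + 2)^2*(q - 3)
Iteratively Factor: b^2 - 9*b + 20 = (b - 4)*(b - 5)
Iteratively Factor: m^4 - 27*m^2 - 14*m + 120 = (m - 2)*(m^3 + 2*m^2 - 23*m - 60) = (m - 2)*(m + 4)*(m^2 - 2*m - 15) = (m - 5)*(m - 2)*(m + 4)*(m + 3)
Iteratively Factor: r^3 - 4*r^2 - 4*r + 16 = (r - 4)*(r^2 - 4) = (r - 4)*(r + 2)*(r - 2)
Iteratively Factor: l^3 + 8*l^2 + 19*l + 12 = (l + 4)*(l^2 + 4*l + 3) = (l + 1)*(l + 4)*(l + 3)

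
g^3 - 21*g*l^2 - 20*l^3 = (g - 5*l)*(g + l)*(g + 4*l)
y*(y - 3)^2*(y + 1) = y^4 - 5*y^3 + 3*y^2 + 9*y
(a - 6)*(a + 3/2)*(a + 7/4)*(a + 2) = a^4 - 3*a^3/4 - 179*a^2/8 - 99*a/2 - 63/2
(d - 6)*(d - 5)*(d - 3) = d^3 - 14*d^2 + 63*d - 90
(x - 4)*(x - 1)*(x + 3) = x^3 - 2*x^2 - 11*x + 12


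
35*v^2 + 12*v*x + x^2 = (5*v + x)*(7*v + x)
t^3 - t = t*(t - 1)*(t + 1)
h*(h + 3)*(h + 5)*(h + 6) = h^4 + 14*h^3 + 63*h^2 + 90*h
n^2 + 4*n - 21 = (n - 3)*(n + 7)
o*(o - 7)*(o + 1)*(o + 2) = o^4 - 4*o^3 - 19*o^2 - 14*o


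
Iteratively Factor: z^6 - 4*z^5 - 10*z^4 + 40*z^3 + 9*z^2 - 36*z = (z - 1)*(z^5 - 3*z^4 - 13*z^3 + 27*z^2 + 36*z) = (z - 1)*(z + 1)*(z^4 - 4*z^3 - 9*z^2 + 36*z) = z*(z - 1)*(z + 1)*(z^3 - 4*z^2 - 9*z + 36) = z*(z - 3)*(z - 1)*(z + 1)*(z^2 - z - 12) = z*(z - 4)*(z - 3)*(z - 1)*(z + 1)*(z + 3)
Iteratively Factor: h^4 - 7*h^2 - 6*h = (h - 3)*(h^3 + 3*h^2 + 2*h) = (h - 3)*(h + 1)*(h^2 + 2*h) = h*(h - 3)*(h + 1)*(h + 2)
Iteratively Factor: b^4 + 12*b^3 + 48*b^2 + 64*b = (b + 4)*(b^3 + 8*b^2 + 16*b) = (b + 4)^2*(b^2 + 4*b) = b*(b + 4)^2*(b + 4)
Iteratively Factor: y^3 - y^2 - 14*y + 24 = (y + 4)*(y^2 - 5*y + 6) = (y - 3)*(y + 4)*(y - 2)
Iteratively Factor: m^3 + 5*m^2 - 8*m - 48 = (m + 4)*(m^2 + m - 12) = (m - 3)*(m + 4)*(m + 4)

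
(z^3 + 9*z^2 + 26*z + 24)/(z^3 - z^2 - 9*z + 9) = (z^2 + 6*z + 8)/(z^2 - 4*z + 3)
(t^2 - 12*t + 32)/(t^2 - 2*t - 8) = (t - 8)/(t + 2)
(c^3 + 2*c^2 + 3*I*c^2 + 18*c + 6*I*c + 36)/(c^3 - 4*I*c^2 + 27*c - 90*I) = (c^2 + c*(2 + 6*I) + 12*I)/(c^2 - I*c + 30)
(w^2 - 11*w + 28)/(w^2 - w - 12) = (w - 7)/(w + 3)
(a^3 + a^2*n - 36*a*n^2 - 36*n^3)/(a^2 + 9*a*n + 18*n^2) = (a^2 - 5*a*n - 6*n^2)/(a + 3*n)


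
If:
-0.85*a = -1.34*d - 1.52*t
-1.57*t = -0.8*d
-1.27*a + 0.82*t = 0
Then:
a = 0.00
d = 0.00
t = 0.00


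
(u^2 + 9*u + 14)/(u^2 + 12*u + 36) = (u^2 + 9*u + 14)/(u^2 + 12*u + 36)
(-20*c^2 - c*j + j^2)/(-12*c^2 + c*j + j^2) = (5*c - j)/(3*c - j)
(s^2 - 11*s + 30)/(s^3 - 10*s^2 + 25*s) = (s - 6)/(s*(s - 5))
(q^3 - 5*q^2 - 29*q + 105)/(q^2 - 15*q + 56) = (q^2 + 2*q - 15)/(q - 8)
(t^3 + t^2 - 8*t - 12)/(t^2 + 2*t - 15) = (t^2 + 4*t + 4)/(t + 5)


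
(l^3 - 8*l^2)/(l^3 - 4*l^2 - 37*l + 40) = l^2/(l^2 + 4*l - 5)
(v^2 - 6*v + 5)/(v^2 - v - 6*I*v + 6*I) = (v - 5)/(v - 6*I)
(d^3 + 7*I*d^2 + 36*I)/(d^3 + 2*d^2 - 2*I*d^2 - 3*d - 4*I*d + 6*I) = (d^2 + 9*I*d - 18)/(d^2 + 2*d - 3)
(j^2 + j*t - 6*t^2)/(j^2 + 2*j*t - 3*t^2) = (-j + 2*t)/(-j + t)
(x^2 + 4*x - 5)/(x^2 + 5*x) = (x - 1)/x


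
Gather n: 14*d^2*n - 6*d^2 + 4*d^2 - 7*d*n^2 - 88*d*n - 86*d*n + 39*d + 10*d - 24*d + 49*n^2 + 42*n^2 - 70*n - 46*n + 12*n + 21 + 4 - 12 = -2*d^2 + 25*d + n^2*(91 - 7*d) + n*(14*d^2 - 174*d - 104) + 13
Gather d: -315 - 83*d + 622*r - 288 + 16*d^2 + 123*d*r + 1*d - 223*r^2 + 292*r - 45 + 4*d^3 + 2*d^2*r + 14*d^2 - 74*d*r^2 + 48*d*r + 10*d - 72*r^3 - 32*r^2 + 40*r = 4*d^3 + d^2*(2*r + 30) + d*(-74*r^2 + 171*r - 72) - 72*r^3 - 255*r^2 + 954*r - 648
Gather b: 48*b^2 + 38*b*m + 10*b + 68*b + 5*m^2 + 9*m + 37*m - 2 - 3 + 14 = 48*b^2 + b*(38*m + 78) + 5*m^2 + 46*m + 9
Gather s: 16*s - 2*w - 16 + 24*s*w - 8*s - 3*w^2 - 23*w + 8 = s*(24*w + 8) - 3*w^2 - 25*w - 8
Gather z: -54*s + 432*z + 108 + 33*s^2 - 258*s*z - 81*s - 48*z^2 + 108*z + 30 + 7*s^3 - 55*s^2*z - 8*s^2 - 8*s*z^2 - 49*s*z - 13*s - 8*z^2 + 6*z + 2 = 7*s^3 + 25*s^2 - 148*s + z^2*(-8*s - 56) + z*(-55*s^2 - 307*s + 546) + 140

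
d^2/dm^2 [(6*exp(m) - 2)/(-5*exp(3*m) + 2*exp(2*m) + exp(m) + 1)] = (-600*exp(6*m) + 630*exp(5*m) - 364*exp(4*m) - 366*exp(3*m) + 174*exp(2*m) - 8*exp(m) - 8)*exp(m)/(125*exp(9*m) - 150*exp(8*m) - 15*exp(7*m) - 23*exp(6*m) + 63*exp(5*m) + 12*exp(4*m) + 2*exp(3*m) - 9*exp(2*m) - 3*exp(m) - 1)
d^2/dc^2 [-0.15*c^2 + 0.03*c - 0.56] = -0.300000000000000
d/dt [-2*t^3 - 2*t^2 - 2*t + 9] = -6*t^2 - 4*t - 2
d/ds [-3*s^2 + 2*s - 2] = 2 - 6*s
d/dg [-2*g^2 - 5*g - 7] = -4*g - 5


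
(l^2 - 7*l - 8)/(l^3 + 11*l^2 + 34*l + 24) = (l - 8)/(l^2 + 10*l + 24)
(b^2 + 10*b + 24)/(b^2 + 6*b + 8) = (b + 6)/(b + 2)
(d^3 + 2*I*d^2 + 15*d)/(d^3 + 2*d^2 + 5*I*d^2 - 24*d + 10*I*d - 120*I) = d*(d - 3*I)/(d^2 + 2*d - 24)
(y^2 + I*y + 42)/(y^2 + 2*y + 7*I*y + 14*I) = (y - 6*I)/(y + 2)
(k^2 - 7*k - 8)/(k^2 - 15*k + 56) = (k + 1)/(k - 7)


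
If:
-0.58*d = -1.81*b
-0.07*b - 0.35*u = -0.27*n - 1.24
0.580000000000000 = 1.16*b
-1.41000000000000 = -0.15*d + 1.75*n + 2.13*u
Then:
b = 0.50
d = 1.56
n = -2.51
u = 1.51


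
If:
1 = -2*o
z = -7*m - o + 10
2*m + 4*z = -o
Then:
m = 83/52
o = -1/2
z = -35/52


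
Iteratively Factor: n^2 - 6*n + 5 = (n - 1)*(n - 5)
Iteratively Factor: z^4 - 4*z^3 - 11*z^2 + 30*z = (z)*(z^3 - 4*z^2 - 11*z + 30) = z*(z - 5)*(z^2 + z - 6) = z*(z - 5)*(z - 2)*(z + 3)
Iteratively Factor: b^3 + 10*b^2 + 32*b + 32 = (b + 4)*(b^2 + 6*b + 8) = (b + 2)*(b + 4)*(b + 4)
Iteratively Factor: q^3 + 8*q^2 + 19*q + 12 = (q + 1)*(q^2 + 7*q + 12) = (q + 1)*(q + 4)*(q + 3)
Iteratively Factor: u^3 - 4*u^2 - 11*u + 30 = (u - 2)*(u^2 - 2*u - 15) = (u - 2)*(u + 3)*(u - 5)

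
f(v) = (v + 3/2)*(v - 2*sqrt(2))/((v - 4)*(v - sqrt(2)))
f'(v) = -(v + 3/2)*(v - 2*sqrt(2))/((v - 4)*(v - sqrt(2))^2) + (v + 3/2)/((v - 4)*(v - sqrt(2))) + (v - 2*sqrt(2))/((v - 4)*(v - sqrt(2))) - (v + 3/2)*(v - 2*sqrt(2))/((v - 4)^2*(v - sqrt(2))) = (-(v - 4)*(v - 2*sqrt(2))*(2*v + 3) + (v - 4)*(v - sqrt(2))*(4*v - 4*sqrt(2) + 3) - (v - 2*sqrt(2))*(v - sqrt(2))*(2*v + 3))/(2*(v - 4)^2*(v - sqrt(2))^2)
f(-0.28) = -0.52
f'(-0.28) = -0.69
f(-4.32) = 0.42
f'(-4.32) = -0.08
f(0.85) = -2.62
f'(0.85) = -5.26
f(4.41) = 7.61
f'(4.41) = -15.00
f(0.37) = -1.21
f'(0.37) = -1.65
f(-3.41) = 0.33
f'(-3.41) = -0.11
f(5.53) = 3.02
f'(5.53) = -1.16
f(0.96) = -3.33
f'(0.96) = -8.00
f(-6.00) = 0.54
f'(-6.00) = -0.05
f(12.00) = 1.46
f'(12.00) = -0.05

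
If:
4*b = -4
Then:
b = -1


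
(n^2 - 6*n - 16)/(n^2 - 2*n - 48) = (n + 2)/(n + 6)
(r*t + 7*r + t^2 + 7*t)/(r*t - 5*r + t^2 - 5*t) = (t + 7)/(t - 5)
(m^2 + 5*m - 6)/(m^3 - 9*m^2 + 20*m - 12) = (m + 6)/(m^2 - 8*m + 12)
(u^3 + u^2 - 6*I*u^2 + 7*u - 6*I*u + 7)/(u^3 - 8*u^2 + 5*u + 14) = (u^2 - 6*I*u + 7)/(u^2 - 9*u + 14)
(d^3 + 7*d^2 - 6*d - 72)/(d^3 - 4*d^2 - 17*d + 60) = (d + 6)/(d - 5)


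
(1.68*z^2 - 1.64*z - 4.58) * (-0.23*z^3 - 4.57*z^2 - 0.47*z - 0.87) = -0.3864*z^5 - 7.3004*z^4 + 7.7586*z^3 + 20.2398*z^2 + 3.5794*z + 3.9846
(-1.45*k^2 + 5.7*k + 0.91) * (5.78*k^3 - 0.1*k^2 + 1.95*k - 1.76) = -8.381*k^5 + 33.091*k^4 + 1.8623*k^3 + 13.576*k^2 - 8.2575*k - 1.6016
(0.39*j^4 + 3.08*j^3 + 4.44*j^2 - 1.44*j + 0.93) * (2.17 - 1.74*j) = -0.6786*j^5 - 4.5129*j^4 - 1.042*j^3 + 12.1404*j^2 - 4.743*j + 2.0181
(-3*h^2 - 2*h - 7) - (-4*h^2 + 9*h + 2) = h^2 - 11*h - 9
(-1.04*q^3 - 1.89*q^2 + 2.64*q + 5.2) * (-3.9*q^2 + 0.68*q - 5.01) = 4.056*q^5 + 6.6638*q^4 - 6.3708*q^3 - 9.0159*q^2 - 9.6904*q - 26.052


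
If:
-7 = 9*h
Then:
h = -7/9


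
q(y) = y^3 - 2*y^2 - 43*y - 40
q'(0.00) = -43.00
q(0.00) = -40.00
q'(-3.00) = -4.00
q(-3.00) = 44.00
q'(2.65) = -32.53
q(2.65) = -149.39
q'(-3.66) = 11.83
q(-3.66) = 41.56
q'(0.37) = -44.07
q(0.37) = -56.13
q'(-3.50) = 7.75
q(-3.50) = 43.12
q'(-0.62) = -39.37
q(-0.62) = -14.35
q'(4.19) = -7.09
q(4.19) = -181.72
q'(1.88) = -39.92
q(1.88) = -121.26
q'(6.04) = 42.28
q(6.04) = -152.33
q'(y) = 3*y^2 - 4*y - 43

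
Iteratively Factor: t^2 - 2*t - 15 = (t - 5)*(t + 3)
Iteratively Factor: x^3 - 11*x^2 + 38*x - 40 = (x - 2)*(x^2 - 9*x + 20) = (x - 5)*(x - 2)*(x - 4)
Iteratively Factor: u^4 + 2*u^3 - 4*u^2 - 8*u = (u)*(u^3 + 2*u^2 - 4*u - 8) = u*(u + 2)*(u^2 - 4) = u*(u - 2)*(u + 2)*(u + 2)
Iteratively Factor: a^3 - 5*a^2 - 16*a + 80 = (a - 4)*(a^2 - a - 20) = (a - 4)*(a + 4)*(a - 5)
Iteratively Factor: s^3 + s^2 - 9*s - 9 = (s + 1)*(s^2 - 9) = (s + 1)*(s + 3)*(s - 3)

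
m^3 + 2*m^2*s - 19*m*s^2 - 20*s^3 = (m - 4*s)*(m + s)*(m + 5*s)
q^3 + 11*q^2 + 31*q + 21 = (q + 1)*(q + 3)*(q + 7)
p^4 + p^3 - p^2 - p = p*(p - 1)*(p + 1)^2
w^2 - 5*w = w*(w - 5)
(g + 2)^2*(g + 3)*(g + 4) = g^4 + 11*g^3 + 44*g^2 + 76*g + 48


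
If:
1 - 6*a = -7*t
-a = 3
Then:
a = -3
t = -19/7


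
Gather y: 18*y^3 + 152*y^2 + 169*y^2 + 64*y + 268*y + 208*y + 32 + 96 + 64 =18*y^3 + 321*y^2 + 540*y + 192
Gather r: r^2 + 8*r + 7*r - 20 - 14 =r^2 + 15*r - 34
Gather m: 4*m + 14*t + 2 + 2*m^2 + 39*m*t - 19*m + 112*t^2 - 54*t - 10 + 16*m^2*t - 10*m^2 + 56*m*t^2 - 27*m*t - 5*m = m^2*(16*t - 8) + m*(56*t^2 + 12*t - 20) + 112*t^2 - 40*t - 8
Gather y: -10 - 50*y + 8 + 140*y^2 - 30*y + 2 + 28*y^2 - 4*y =168*y^2 - 84*y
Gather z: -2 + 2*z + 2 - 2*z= 0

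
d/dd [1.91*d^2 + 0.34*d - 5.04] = 3.82*d + 0.34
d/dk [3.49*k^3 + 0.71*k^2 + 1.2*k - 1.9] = 10.47*k^2 + 1.42*k + 1.2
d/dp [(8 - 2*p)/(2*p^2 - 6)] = (-p^2 + 2*p*(p - 4) + 3)/(p^2 - 3)^2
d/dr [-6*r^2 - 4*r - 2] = -12*r - 4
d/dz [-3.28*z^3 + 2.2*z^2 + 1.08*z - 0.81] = -9.84*z^2 + 4.4*z + 1.08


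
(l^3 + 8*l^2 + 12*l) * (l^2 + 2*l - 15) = l^5 + 10*l^4 + 13*l^3 - 96*l^2 - 180*l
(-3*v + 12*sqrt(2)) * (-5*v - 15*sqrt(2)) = 15*v^2 - 15*sqrt(2)*v - 360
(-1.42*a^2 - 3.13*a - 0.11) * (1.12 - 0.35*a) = 0.497*a^3 - 0.4949*a^2 - 3.4671*a - 0.1232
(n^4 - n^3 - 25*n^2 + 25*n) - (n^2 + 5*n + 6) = n^4 - n^3 - 26*n^2 + 20*n - 6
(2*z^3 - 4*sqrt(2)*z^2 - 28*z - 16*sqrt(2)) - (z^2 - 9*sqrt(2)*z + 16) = 2*z^3 - 4*sqrt(2)*z^2 - z^2 - 28*z + 9*sqrt(2)*z - 16*sqrt(2) - 16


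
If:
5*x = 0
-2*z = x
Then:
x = 0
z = 0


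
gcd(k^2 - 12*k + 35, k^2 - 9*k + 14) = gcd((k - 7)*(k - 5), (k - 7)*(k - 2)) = k - 7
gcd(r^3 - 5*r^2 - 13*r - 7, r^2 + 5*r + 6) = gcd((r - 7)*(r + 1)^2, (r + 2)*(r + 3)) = 1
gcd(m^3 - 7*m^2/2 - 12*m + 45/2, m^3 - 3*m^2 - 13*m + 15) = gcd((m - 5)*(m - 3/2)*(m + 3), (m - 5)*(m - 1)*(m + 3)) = m^2 - 2*m - 15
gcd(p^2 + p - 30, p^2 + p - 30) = p^2 + p - 30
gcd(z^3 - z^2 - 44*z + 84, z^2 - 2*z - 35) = 1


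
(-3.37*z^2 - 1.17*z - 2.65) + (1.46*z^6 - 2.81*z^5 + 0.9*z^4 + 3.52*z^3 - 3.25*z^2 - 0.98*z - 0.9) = 1.46*z^6 - 2.81*z^5 + 0.9*z^4 + 3.52*z^3 - 6.62*z^2 - 2.15*z - 3.55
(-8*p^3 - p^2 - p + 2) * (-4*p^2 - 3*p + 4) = 32*p^5 + 28*p^4 - 25*p^3 - 9*p^2 - 10*p + 8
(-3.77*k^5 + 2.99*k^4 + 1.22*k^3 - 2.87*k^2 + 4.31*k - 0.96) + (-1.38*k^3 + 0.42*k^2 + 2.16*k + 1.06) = -3.77*k^5 + 2.99*k^4 - 0.16*k^3 - 2.45*k^2 + 6.47*k + 0.1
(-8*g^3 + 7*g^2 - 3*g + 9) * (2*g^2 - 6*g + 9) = -16*g^5 + 62*g^4 - 120*g^3 + 99*g^2 - 81*g + 81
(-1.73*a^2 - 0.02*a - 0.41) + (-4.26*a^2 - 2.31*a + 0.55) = -5.99*a^2 - 2.33*a + 0.14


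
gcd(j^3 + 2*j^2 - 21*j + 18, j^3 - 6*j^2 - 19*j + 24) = j - 1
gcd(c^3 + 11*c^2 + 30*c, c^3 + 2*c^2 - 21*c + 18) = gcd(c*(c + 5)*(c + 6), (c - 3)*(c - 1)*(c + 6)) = c + 6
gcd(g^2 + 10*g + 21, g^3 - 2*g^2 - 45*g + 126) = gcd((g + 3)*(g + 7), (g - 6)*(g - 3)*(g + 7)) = g + 7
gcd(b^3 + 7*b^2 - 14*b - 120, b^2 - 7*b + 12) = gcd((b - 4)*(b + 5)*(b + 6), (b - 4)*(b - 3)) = b - 4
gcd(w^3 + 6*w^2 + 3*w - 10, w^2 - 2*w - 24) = 1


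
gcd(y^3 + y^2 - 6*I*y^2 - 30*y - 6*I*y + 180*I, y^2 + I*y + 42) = y - 6*I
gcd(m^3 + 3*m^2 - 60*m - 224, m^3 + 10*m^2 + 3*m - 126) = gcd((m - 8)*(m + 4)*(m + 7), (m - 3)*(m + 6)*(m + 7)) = m + 7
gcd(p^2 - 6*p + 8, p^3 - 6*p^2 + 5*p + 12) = p - 4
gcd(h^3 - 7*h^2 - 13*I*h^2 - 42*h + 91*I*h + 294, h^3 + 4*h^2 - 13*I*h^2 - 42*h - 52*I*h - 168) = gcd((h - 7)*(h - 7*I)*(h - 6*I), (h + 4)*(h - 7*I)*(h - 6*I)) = h^2 - 13*I*h - 42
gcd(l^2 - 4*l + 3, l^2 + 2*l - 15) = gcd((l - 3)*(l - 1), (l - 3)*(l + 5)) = l - 3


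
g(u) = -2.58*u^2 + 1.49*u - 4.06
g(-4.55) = -64.25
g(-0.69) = -6.32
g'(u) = 1.49 - 5.16*u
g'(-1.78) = 10.67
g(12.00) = -357.70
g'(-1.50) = 9.23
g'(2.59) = -11.87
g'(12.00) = -60.43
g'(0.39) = -0.52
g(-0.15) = -4.34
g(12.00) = -357.70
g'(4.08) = -19.56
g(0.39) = -3.87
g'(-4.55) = 24.97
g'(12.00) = -60.43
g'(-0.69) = 5.05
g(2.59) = -17.51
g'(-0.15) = 2.26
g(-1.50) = -12.10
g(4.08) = -40.93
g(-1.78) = -14.89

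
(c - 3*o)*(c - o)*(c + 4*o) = c^3 - 13*c*o^2 + 12*o^3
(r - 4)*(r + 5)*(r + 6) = r^3 + 7*r^2 - 14*r - 120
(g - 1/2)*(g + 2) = g^2 + 3*g/2 - 1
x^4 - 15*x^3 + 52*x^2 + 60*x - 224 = (x - 8)*(x - 7)*(x - 2)*(x + 2)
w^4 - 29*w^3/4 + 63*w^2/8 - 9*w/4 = w*(w - 6)*(w - 3/4)*(w - 1/2)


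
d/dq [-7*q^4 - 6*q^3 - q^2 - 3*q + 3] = -28*q^3 - 18*q^2 - 2*q - 3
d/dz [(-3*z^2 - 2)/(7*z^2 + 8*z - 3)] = 2*(-12*z^2 + 23*z + 8)/(49*z^4 + 112*z^3 + 22*z^2 - 48*z + 9)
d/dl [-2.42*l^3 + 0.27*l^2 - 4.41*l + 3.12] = -7.26*l^2 + 0.54*l - 4.41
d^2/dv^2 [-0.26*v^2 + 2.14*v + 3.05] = -0.520000000000000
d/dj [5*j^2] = 10*j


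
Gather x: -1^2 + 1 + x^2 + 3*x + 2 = x^2 + 3*x + 2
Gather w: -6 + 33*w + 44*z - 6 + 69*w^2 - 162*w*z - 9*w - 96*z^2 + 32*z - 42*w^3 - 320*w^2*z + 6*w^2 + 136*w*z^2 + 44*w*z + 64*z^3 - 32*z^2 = -42*w^3 + w^2*(75 - 320*z) + w*(136*z^2 - 118*z + 24) + 64*z^3 - 128*z^2 + 76*z - 12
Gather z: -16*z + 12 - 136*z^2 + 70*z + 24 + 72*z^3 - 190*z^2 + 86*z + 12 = 72*z^3 - 326*z^2 + 140*z + 48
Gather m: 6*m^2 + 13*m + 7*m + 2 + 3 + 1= 6*m^2 + 20*m + 6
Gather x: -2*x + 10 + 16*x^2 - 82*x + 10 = 16*x^2 - 84*x + 20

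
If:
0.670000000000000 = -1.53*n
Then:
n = -0.44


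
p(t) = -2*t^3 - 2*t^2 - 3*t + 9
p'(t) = -6*t^2 - 4*t - 3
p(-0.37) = 9.94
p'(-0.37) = -2.34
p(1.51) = -6.98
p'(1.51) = -22.72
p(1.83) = -15.44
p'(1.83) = -30.41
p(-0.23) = 9.61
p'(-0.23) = -2.40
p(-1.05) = 12.26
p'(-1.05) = -5.42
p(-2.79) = 45.24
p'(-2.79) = -38.54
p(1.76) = -13.38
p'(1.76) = -28.63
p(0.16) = 8.46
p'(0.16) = -3.79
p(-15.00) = 6354.00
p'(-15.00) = -1293.00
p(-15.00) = 6354.00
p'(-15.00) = -1293.00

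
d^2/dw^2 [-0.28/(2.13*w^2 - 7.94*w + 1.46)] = (2.540664*w^2 - 9.470832*w - 0.28*(4.26*w - 7.94)*(8.52*w - 15.88) + 1.741488)/(2.13*w^2 - 7.94*w + 1.46)^3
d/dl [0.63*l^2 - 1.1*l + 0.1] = 1.26*l - 1.1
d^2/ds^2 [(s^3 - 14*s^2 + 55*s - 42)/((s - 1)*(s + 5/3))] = 3588/(27*s^3 + 135*s^2 + 225*s + 125)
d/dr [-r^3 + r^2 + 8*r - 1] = -3*r^2 + 2*r + 8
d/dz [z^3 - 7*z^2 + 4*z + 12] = 3*z^2 - 14*z + 4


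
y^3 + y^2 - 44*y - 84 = (y - 7)*(y + 2)*(y + 6)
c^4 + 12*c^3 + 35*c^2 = c^2*(c + 5)*(c + 7)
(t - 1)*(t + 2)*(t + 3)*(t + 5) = t^4 + 9*t^3 + 21*t^2 - t - 30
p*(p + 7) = p^2 + 7*p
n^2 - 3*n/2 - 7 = (n - 7/2)*(n + 2)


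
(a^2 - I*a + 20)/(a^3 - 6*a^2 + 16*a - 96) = (a - 5*I)/(a^2 + a*(-6 - 4*I) + 24*I)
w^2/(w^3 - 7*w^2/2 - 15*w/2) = 2*w/(2*w^2 - 7*w - 15)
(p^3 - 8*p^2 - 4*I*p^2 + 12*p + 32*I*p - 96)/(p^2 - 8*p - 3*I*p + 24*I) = (p^2 - 4*I*p + 12)/(p - 3*I)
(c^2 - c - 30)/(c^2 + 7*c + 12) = (c^2 - c - 30)/(c^2 + 7*c + 12)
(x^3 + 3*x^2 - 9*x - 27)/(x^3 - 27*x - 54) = (x - 3)/(x - 6)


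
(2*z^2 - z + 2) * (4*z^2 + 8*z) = 8*z^4 + 12*z^3 + 16*z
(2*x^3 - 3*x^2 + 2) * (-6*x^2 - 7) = -12*x^5 + 18*x^4 - 14*x^3 + 9*x^2 - 14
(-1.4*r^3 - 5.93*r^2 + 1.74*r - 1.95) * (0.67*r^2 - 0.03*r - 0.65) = -0.938*r^5 - 3.9311*r^4 + 2.2537*r^3 + 2.4958*r^2 - 1.0725*r + 1.2675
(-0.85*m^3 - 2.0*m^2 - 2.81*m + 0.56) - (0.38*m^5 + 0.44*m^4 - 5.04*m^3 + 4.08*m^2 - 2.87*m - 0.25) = -0.38*m^5 - 0.44*m^4 + 4.19*m^3 - 6.08*m^2 + 0.0600000000000001*m + 0.81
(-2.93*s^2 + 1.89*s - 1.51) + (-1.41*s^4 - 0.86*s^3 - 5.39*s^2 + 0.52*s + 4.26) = -1.41*s^4 - 0.86*s^3 - 8.32*s^2 + 2.41*s + 2.75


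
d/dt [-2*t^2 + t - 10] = 1 - 4*t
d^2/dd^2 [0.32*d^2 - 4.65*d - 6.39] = 0.640000000000000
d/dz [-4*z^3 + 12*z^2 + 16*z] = -12*z^2 + 24*z + 16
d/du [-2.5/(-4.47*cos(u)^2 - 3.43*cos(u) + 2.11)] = (22.35*cos(u) + 8.575)*sin(u)/(4.47*cos(u)^2 + 3.43*cos(u) - 2.11)^2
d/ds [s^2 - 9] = 2*s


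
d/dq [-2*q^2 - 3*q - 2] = -4*q - 3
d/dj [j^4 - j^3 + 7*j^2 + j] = 4*j^3 - 3*j^2 + 14*j + 1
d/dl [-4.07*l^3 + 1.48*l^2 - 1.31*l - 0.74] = -12.21*l^2 + 2.96*l - 1.31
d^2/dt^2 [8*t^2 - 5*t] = 16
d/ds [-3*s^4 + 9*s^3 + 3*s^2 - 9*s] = -12*s^3 + 27*s^2 + 6*s - 9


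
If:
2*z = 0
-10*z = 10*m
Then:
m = 0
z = 0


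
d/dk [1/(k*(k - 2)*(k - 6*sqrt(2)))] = (-k*(k - 2) - k*(k - 6*sqrt(2)) - (k - 2)*(k - 6*sqrt(2)))/(k^2*(k - 2)^2*(k - 6*sqrt(2))^2)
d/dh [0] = 0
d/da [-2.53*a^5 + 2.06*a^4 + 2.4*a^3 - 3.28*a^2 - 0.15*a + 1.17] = -12.65*a^4 + 8.24*a^3 + 7.2*a^2 - 6.56*a - 0.15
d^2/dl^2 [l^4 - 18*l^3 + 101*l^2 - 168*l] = 12*l^2 - 108*l + 202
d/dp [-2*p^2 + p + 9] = 1 - 4*p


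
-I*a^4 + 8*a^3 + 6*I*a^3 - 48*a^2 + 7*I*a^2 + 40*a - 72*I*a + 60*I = (a - 5)*(a + 2*I)*(a + 6*I)*(-I*a + I)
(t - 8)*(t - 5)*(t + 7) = t^3 - 6*t^2 - 51*t + 280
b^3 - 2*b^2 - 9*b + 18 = (b - 3)*(b - 2)*(b + 3)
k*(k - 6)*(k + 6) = k^3 - 36*k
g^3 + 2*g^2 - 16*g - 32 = (g - 4)*(g + 2)*(g + 4)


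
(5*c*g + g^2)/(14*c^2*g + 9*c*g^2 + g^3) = (5*c + g)/(14*c^2 + 9*c*g + g^2)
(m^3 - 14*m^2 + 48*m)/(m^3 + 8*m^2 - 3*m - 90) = m*(m^2 - 14*m + 48)/(m^3 + 8*m^2 - 3*m - 90)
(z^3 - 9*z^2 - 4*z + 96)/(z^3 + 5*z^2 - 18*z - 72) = (z - 8)/(z + 6)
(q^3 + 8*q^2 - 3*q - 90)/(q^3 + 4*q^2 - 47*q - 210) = (q - 3)/(q - 7)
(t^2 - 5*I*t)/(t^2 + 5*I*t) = (t - 5*I)/(t + 5*I)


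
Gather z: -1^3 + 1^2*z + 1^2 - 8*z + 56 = 56 - 7*z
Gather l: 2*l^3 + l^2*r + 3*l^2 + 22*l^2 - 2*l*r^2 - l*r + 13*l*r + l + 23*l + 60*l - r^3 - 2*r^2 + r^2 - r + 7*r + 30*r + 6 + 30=2*l^3 + l^2*(r + 25) + l*(-2*r^2 + 12*r + 84) - r^3 - r^2 + 36*r + 36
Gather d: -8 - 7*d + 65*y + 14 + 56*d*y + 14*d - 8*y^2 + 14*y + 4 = d*(56*y + 7) - 8*y^2 + 79*y + 10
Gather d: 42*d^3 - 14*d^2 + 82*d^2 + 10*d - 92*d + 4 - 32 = 42*d^3 + 68*d^2 - 82*d - 28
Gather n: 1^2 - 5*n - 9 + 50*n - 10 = 45*n - 18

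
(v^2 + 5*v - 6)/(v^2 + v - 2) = (v + 6)/(v + 2)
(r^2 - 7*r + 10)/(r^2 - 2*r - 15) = (r - 2)/(r + 3)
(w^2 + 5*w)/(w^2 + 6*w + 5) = w/(w + 1)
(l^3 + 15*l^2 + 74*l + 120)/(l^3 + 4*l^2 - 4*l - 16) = (l^2 + 11*l + 30)/(l^2 - 4)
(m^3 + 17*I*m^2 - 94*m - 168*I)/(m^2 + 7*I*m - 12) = (m^2 + 13*I*m - 42)/(m + 3*I)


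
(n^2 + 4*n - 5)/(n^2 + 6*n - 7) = (n + 5)/(n + 7)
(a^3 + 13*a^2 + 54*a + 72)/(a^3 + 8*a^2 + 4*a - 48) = (a + 3)/(a - 2)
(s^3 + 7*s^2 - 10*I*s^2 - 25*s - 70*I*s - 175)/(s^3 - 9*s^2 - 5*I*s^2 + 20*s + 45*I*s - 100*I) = (s^2 + s*(7 - 5*I) - 35*I)/(s^2 - 9*s + 20)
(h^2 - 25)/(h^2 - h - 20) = (h + 5)/(h + 4)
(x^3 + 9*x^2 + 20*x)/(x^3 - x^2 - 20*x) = (x + 5)/(x - 5)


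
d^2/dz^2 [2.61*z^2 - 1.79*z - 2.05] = 5.22000000000000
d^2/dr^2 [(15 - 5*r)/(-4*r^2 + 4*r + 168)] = 5*((4 - 3*r)*(-r^2 + r + 42) - (r - 3)*(2*r - 1)^2)/(2*(-r^2 + r + 42)^3)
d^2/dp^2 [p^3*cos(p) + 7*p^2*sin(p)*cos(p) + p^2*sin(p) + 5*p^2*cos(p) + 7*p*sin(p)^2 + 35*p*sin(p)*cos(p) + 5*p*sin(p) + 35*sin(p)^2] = -p^3*cos(p) - 7*p^2*sin(p) - 14*p^2*sin(2*p) - 5*p^2*cos(p) - 25*p*sin(p) - 70*p*sin(2*p) + 10*p*cos(p) + 42*p*cos(2*p) + 2*sin(p) + 21*sin(2*p) + 20*cos(p) + 140*cos(2*p)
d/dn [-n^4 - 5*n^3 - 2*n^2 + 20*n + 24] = -4*n^3 - 15*n^2 - 4*n + 20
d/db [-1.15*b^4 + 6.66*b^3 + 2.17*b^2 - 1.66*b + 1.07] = -4.6*b^3 + 19.98*b^2 + 4.34*b - 1.66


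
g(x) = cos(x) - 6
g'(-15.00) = 0.65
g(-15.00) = -6.76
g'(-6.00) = -0.28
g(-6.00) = -5.04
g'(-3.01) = 0.13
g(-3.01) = -6.99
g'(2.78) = -0.35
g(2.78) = -6.94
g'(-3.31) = -0.17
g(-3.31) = -6.99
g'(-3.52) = -0.37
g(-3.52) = -6.93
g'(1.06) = -0.87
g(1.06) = -5.51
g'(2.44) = -0.65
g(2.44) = -6.76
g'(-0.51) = 0.49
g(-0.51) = -5.13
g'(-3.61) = -0.45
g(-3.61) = -6.89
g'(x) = -sin(x)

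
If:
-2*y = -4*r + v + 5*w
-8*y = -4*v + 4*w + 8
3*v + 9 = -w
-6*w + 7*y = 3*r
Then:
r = -431/158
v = -214/79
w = -69/79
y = -303/158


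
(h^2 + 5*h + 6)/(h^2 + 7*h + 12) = (h + 2)/(h + 4)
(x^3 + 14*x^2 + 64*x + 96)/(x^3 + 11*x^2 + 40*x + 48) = (x + 6)/(x + 3)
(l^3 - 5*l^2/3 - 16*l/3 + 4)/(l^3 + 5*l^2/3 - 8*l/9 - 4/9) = 3*(l - 3)/(3*l + 1)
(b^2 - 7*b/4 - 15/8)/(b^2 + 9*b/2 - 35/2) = (b + 3/4)/(b + 7)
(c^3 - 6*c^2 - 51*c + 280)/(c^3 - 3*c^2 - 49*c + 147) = (c^2 - 13*c + 40)/(c^2 - 10*c + 21)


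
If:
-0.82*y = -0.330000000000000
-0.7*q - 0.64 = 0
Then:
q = -0.91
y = 0.40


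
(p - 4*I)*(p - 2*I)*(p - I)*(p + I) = p^4 - 6*I*p^3 - 7*p^2 - 6*I*p - 8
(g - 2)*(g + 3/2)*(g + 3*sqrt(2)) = g^3 - g^2/2 + 3*sqrt(2)*g^2 - 3*g - 3*sqrt(2)*g/2 - 9*sqrt(2)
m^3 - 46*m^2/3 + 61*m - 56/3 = (m - 8)*(m - 7)*(m - 1/3)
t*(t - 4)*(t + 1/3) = t^3 - 11*t^2/3 - 4*t/3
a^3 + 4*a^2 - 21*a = a*(a - 3)*(a + 7)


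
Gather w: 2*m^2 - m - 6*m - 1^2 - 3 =2*m^2 - 7*m - 4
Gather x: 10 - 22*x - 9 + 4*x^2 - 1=4*x^2 - 22*x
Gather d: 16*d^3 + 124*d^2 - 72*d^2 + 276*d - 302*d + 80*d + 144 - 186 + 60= 16*d^3 + 52*d^2 + 54*d + 18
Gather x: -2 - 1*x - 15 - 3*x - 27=-4*x - 44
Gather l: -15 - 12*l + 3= -12*l - 12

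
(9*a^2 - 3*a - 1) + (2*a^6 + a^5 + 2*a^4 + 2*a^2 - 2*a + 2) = 2*a^6 + a^5 + 2*a^4 + 11*a^2 - 5*a + 1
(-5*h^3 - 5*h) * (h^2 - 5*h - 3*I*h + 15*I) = -5*h^5 + 25*h^4 + 15*I*h^4 - 5*h^3 - 75*I*h^3 + 25*h^2 + 15*I*h^2 - 75*I*h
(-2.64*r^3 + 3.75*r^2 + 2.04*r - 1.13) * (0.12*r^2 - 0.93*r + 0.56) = -0.3168*r^5 + 2.9052*r^4 - 4.7211*r^3 + 0.0671999999999999*r^2 + 2.1933*r - 0.6328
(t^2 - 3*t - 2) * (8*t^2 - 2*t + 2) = 8*t^4 - 26*t^3 - 8*t^2 - 2*t - 4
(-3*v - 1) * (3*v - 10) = -9*v^2 + 27*v + 10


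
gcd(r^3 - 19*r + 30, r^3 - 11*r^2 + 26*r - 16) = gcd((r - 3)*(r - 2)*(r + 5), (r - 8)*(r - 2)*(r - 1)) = r - 2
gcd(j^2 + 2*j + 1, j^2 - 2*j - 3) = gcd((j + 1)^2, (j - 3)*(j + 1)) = j + 1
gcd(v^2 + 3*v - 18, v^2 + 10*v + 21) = 1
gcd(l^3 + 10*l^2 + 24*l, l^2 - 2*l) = l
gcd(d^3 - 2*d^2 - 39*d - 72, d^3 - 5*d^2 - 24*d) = d^2 - 5*d - 24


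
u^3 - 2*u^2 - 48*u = u*(u - 8)*(u + 6)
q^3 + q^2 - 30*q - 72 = (q - 6)*(q + 3)*(q + 4)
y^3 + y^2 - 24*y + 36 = (y - 3)*(y - 2)*(y + 6)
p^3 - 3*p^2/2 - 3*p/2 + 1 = (p - 2)*(p - 1/2)*(p + 1)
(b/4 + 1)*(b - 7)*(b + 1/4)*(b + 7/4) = b^4/4 - b^3/4 - 537*b^2/64 - 917*b/64 - 49/16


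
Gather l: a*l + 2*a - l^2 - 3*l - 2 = 2*a - l^2 + l*(a - 3) - 2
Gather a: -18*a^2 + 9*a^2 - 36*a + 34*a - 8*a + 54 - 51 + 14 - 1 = -9*a^2 - 10*a + 16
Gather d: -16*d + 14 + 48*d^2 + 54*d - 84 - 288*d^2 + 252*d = -240*d^2 + 290*d - 70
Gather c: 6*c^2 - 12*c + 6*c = 6*c^2 - 6*c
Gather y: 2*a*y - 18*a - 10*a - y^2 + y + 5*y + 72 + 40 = -28*a - y^2 + y*(2*a + 6) + 112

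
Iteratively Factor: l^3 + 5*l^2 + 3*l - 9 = (l + 3)*(l^2 + 2*l - 3) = (l - 1)*(l + 3)*(l + 3)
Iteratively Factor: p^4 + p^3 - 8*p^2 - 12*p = (p)*(p^3 + p^2 - 8*p - 12) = p*(p - 3)*(p^2 + 4*p + 4) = p*(p - 3)*(p + 2)*(p + 2)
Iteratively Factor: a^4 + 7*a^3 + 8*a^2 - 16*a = (a + 4)*(a^3 + 3*a^2 - 4*a) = a*(a + 4)*(a^2 + 3*a - 4) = a*(a + 4)^2*(a - 1)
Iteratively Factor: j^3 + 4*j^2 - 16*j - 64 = (j + 4)*(j^2 - 16) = (j + 4)^2*(j - 4)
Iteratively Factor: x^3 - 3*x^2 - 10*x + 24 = (x - 4)*(x^2 + x - 6) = (x - 4)*(x - 2)*(x + 3)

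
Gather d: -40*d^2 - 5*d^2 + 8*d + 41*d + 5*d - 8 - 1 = -45*d^2 + 54*d - 9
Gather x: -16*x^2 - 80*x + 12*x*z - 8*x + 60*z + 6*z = -16*x^2 + x*(12*z - 88) + 66*z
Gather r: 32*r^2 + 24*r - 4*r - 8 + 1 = 32*r^2 + 20*r - 7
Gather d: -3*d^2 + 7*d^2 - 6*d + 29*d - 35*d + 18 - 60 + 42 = 4*d^2 - 12*d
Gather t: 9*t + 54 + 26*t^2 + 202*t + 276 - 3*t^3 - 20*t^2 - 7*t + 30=-3*t^3 + 6*t^2 + 204*t + 360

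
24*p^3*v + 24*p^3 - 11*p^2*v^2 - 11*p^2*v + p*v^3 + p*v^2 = (-8*p + v)*(-3*p + v)*(p*v + p)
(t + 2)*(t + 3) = t^2 + 5*t + 6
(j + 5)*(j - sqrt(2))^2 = j^3 - 2*sqrt(2)*j^2 + 5*j^2 - 10*sqrt(2)*j + 2*j + 10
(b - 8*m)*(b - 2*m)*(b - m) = b^3 - 11*b^2*m + 26*b*m^2 - 16*m^3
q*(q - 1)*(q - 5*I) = q^3 - q^2 - 5*I*q^2 + 5*I*q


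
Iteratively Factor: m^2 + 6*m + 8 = (m + 4)*(m + 2)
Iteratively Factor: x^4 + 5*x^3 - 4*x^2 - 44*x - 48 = (x + 2)*(x^3 + 3*x^2 - 10*x - 24) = (x - 3)*(x + 2)*(x^2 + 6*x + 8) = (x - 3)*(x + 2)*(x + 4)*(x + 2)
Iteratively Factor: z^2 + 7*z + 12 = (z + 3)*(z + 4)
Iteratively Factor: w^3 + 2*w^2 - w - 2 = (w + 1)*(w^2 + w - 2) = (w + 1)*(w + 2)*(w - 1)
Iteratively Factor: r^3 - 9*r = (r - 3)*(r^2 + 3*r) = (r - 3)*(r + 3)*(r)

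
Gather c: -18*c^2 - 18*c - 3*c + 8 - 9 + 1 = -18*c^2 - 21*c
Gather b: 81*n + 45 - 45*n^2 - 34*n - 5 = -45*n^2 + 47*n + 40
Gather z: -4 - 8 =-12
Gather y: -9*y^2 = -9*y^2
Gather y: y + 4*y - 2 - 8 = 5*y - 10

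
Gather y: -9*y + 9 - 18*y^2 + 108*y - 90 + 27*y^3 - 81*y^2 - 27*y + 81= 27*y^3 - 99*y^2 + 72*y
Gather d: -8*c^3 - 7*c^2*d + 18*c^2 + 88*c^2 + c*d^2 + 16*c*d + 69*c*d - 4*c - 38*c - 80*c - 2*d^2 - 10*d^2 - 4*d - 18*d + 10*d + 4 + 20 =-8*c^3 + 106*c^2 - 122*c + d^2*(c - 12) + d*(-7*c^2 + 85*c - 12) + 24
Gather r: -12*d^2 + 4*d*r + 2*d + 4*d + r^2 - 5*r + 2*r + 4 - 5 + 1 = -12*d^2 + 6*d + r^2 + r*(4*d - 3)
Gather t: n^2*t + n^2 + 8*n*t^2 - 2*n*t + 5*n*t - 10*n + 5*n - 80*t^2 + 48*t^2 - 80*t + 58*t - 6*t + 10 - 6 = n^2 - 5*n + t^2*(8*n - 32) + t*(n^2 + 3*n - 28) + 4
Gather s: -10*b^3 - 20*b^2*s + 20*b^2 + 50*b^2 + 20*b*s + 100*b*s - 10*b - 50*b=-10*b^3 + 70*b^2 - 60*b + s*(-20*b^2 + 120*b)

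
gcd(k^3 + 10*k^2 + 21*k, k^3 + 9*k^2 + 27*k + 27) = k + 3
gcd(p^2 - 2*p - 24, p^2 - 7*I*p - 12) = 1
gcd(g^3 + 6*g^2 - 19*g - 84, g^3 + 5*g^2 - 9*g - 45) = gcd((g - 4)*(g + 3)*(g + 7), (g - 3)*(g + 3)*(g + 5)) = g + 3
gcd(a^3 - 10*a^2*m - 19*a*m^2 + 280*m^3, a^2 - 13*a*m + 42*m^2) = a - 7*m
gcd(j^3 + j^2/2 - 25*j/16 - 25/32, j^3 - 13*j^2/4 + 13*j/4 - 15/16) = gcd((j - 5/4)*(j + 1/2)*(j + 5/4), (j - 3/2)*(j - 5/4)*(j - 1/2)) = j - 5/4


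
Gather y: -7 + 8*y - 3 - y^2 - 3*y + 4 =-y^2 + 5*y - 6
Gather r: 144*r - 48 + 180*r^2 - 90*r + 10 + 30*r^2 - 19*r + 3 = 210*r^2 + 35*r - 35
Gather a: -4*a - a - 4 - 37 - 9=-5*a - 50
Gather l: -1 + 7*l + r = 7*l + r - 1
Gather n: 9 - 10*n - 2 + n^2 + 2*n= n^2 - 8*n + 7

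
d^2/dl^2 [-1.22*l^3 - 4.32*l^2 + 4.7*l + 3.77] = -7.32*l - 8.64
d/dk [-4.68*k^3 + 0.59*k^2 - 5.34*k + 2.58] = -14.04*k^2 + 1.18*k - 5.34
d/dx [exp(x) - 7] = exp(x)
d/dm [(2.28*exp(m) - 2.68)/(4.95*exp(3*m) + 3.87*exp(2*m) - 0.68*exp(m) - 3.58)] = (-22.572*exp(3*m) + 30.9744*exp(2*m) + 20.7432*exp(m) - 9.9848)*exp(m)/(24.5025*exp(6*m) + 38.313*exp(5*m) + 8.2449*exp(4*m) - 40.7052*exp(3*m) - 27.2468*exp(2*m) + 4.8688*exp(m) + 12.8164)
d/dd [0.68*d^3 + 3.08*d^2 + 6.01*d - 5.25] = 2.04*d^2 + 6.16*d + 6.01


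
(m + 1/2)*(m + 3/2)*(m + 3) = m^3 + 5*m^2 + 27*m/4 + 9/4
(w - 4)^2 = w^2 - 8*w + 16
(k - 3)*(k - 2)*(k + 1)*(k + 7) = k^4 + 3*k^3 - 27*k^2 + 13*k + 42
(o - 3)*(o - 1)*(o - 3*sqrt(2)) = o^3 - 3*sqrt(2)*o^2 - 4*o^2 + 3*o + 12*sqrt(2)*o - 9*sqrt(2)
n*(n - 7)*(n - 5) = n^3 - 12*n^2 + 35*n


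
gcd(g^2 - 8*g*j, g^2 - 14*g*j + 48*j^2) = g - 8*j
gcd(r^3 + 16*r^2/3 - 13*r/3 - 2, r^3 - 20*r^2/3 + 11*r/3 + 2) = r^2 - 2*r/3 - 1/3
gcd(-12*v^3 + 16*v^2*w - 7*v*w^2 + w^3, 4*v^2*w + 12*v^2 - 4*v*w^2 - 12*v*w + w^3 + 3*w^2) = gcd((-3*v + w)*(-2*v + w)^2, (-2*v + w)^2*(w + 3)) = 4*v^2 - 4*v*w + w^2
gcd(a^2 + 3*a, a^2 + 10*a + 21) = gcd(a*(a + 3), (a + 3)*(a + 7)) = a + 3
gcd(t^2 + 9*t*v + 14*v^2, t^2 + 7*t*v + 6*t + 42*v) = t + 7*v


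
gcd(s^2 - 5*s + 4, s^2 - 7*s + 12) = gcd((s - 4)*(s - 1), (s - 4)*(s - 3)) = s - 4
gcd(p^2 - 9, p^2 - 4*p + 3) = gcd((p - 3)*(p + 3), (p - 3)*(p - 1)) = p - 3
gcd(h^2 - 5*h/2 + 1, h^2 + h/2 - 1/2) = h - 1/2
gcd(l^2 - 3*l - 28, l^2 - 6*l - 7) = l - 7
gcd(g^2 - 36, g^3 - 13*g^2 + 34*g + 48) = g - 6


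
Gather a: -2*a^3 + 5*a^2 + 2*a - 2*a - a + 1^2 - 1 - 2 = -2*a^3 + 5*a^2 - a - 2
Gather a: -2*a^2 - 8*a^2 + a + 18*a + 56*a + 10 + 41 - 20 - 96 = -10*a^2 + 75*a - 65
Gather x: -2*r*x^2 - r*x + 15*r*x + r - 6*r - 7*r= -2*r*x^2 + 14*r*x - 12*r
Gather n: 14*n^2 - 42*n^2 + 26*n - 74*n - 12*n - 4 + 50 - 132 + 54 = -28*n^2 - 60*n - 32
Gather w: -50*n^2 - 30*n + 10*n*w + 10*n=-50*n^2 + 10*n*w - 20*n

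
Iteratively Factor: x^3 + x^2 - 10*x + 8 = (x + 4)*(x^2 - 3*x + 2) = (x - 1)*(x + 4)*(x - 2)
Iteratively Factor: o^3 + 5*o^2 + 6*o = (o + 2)*(o^2 + 3*o) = o*(o + 2)*(o + 3)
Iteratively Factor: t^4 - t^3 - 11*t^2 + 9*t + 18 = (t + 3)*(t^3 - 4*t^2 + t + 6) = (t - 3)*(t + 3)*(t^2 - t - 2) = (t - 3)*(t - 2)*(t + 3)*(t + 1)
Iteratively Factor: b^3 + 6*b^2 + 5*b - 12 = (b + 4)*(b^2 + 2*b - 3) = (b - 1)*(b + 4)*(b + 3)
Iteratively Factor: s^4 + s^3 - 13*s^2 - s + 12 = (s - 3)*(s^3 + 4*s^2 - s - 4) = (s - 3)*(s + 1)*(s^2 + 3*s - 4) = (s - 3)*(s - 1)*(s + 1)*(s + 4)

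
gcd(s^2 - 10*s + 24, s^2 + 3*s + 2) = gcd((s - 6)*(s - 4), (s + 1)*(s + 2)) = 1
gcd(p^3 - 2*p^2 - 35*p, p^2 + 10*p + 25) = p + 5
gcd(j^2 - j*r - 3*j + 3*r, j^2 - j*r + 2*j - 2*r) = -j + r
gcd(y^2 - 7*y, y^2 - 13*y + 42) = y - 7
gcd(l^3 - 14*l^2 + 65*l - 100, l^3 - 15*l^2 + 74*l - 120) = l^2 - 9*l + 20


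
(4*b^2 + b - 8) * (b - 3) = 4*b^3 - 11*b^2 - 11*b + 24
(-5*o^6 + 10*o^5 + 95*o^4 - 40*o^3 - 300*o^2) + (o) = -5*o^6 + 10*o^5 + 95*o^4 - 40*o^3 - 300*o^2 + o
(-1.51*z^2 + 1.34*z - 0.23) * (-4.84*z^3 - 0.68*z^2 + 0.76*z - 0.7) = 7.3084*z^5 - 5.4588*z^4 - 0.9456*z^3 + 2.2318*z^2 - 1.1128*z + 0.161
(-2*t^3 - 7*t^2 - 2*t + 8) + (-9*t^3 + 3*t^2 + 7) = -11*t^3 - 4*t^2 - 2*t + 15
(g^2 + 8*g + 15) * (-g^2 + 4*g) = -g^4 - 4*g^3 + 17*g^2 + 60*g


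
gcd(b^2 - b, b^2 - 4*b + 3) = b - 1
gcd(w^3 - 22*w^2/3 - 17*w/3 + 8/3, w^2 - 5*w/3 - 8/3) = w + 1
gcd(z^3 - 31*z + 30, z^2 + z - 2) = z - 1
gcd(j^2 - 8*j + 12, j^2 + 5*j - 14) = j - 2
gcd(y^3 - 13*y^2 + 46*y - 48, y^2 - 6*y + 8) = y - 2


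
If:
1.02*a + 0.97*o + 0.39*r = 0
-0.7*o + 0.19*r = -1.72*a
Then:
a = -0.191949294828744*r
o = -0.200218267293486*r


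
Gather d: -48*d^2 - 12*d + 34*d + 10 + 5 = -48*d^2 + 22*d + 15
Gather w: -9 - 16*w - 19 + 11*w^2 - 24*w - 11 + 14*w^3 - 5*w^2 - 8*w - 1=14*w^3 + 6*w^2 - 48*w - 40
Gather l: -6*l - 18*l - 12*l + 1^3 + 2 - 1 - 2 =-36*l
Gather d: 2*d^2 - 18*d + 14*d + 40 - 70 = 2*d^2 - 4*d - 30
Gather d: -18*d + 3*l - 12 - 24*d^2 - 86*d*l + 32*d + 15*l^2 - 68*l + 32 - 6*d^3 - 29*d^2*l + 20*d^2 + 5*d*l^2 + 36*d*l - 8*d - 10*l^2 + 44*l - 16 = -6*d^3 + d^2*(-29*l - 4) + d*(5*l^2 - 50*l + 6) + 5*l^2 - 21*l + 4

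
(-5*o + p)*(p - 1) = -5*o*p + 5*o + p^2 - p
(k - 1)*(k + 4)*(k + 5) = k^3 + 8*k^2 + 11*k - 20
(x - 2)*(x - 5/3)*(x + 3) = x^3 - 2*x^2/3 - 23*x/3 + 10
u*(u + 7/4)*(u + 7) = u^3 + 35*u^2/4 + 49*u/4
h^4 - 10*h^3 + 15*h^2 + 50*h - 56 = (h - 7)*(h - 4)*(h - 1)*(h + 2)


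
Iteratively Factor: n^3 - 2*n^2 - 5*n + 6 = (n - 1)*(n^2 - n - 6) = (n - 3)*(n - 1)*(n + 2)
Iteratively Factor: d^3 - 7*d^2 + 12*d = (d - 4)*(d^2 - 3*d) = (d - 4)*(d - 3)*(d)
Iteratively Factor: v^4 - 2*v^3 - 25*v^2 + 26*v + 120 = (v + 4)*(v^3 - 6*v^2 - v + 30) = (v - 3)*(v + 4)*(v^2 - 3*v - 10) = (v - 3)*(v + 2)*(v + 4)*(v - 5)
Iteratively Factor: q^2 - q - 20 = (q - 5)*(q + 4)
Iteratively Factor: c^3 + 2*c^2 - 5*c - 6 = (c - 2)*(c^2 + 4*c + 3) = (c - 2)*(c + 1)*(c + 3)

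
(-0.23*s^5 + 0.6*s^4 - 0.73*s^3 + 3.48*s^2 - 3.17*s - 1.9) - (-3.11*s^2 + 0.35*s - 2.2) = -0.23*s^5 + 0.6*s^4 - 0.73*s^3 + 6.59*s^2 - 3.52*s + 0.3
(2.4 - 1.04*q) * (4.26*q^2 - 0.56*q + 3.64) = -4.4304*q^3 + 10.8064*q^2 - 5.1296*q + 8.736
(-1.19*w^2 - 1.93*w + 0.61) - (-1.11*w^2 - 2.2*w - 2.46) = -0.0799999999999998*w^2 + 0.27*w + 3.07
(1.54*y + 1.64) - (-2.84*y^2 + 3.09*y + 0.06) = 2.84*y^2 - 1.55*y + 1.58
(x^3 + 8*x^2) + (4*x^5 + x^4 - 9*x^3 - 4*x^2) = 4*x^5 + x^4 - 8*x^3 + 4*x^2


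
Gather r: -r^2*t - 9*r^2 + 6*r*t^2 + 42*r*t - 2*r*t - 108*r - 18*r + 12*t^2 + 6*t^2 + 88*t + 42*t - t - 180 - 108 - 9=r^2*(-t - 9) + r*(6*t^2 + 40*t - 126) + 18*t^2 + 129*t - 297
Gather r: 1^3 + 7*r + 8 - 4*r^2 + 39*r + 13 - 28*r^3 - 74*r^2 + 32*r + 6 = -28*r^3 - 78*r^2 + 78*r + 28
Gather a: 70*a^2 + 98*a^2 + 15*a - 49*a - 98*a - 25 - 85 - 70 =168*a^2 - 132*a - 180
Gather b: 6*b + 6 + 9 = 6*b + 15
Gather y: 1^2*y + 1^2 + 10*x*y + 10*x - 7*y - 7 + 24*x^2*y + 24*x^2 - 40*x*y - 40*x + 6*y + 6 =24*x^2 - 30*x + y*(24*x^2 - 30*x)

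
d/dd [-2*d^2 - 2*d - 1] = -4*d - 2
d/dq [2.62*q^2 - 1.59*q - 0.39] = 5.24*q - 1.59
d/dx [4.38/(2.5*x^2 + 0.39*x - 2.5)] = (-21.9*x - 1.7082)/(2.5*x^2 + 0.39*x - 2.5)^2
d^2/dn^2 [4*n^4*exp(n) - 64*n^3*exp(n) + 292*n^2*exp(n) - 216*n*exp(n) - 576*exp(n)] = 4*(n^4 - 8*n^3 - 11*n^2 + 142*n - 106)*exp(n)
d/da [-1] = 0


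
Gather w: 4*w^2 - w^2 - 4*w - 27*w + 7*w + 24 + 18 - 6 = 3*w^2 - 24*w + 36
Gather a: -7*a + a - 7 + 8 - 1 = -6*a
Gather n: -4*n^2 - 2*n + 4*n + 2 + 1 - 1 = -4*n^2 + 2*n + 2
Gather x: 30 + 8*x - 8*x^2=-8*x^2 + 8*x + 30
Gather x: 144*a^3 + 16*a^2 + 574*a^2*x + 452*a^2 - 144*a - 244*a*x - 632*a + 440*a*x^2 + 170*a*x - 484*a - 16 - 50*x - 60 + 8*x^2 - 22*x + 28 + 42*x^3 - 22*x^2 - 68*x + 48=144*a^3 + 468*a^2 - 1260*a + 42*x^3 + x^2*(440*a - 14) + x*(574*a^2 - 74*a - 140)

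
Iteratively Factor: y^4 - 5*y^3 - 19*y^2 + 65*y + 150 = (y - 5)*(y^3 - 19*y - 30) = (y - 5)*(y + 3)*(y^2 - 3*y - 10) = (y - 5)^2*(y + 3)*(y + 2)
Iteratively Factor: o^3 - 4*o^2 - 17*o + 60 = (o + 4)*(o^2 - 8*o + 15) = (o - 3)*(o + 4)*(o - 5)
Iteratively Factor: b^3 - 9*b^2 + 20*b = (b - 4)*(b^2 - 5*b) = b*(b - 4)*(b - 5)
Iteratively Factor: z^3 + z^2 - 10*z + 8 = (z - 1)*(z^2 + 2*z - 8) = (z - 1)*(z + 4)*(z - 2)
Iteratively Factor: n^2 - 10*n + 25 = (n - 5)*(n - 5)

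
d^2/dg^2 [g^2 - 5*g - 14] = 2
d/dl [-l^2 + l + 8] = 1 - 2*l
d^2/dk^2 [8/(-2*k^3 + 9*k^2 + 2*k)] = 16*(3*k*(2*k - 3)*(-2*k^2 + 9*k + 2) + 4*(-3*k^2 + 9*k + 1)^2)/(k^3*(-2*k^2 + 9*k + 2)^3)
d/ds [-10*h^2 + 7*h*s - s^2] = 7*h - 2*s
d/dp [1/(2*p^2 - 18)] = -p/(p^2 - 9)^2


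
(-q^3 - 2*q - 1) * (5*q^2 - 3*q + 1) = -5*q^5 + 3*q^4 - 11*q^3 + q^2 + q - 1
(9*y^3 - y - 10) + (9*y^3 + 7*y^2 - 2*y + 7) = 18*y^3 + 7*y^2 - 3*y - 3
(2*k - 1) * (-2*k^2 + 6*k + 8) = -4*k^3 + 14*k^2 + 10*k - 8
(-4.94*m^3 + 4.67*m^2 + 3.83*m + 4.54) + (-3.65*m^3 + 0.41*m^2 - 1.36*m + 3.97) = -8.59*m^3 + 5.08*m^2 + 2.47*m + 8.51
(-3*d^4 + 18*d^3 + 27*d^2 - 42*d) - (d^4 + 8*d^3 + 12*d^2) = -4*d^4 + 10*d^3 + 15*d^2 - 42*d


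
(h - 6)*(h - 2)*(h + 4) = h^3 - 4*h^2 - 20*h + 48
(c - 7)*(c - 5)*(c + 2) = c^3 - 10*c^2 + 11*c + 70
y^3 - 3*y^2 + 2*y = y*(y - 2)*(y - 1)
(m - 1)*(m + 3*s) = m^2 + 3*m*s - m - 3*s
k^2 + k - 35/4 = (k - 5/2)*(k + 7/2)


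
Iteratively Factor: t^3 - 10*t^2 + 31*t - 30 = (t - 2)*(t^2 - 8*t + 15) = (t - 3)*(t - 2)*(t - 5)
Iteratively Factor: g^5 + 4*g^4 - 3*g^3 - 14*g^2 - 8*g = (g)*(g^4 + 4*g^3 - 3*g^2 - 14*g - 8) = g*(g + 1)*(g^3 + 3*g^2 - 6*g - 8) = g*(g - 2)*(g + 1)*(g^2 + 5*g + 4) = g*(g - 2)*(g + 1)*(g + 4)*(g + 1)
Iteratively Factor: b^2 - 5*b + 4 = (b - 1)*(b - 4)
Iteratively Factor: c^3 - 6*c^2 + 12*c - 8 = (c - 2)*(c^2 - 4*c + 4) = (c - 2)^2*(c - 2)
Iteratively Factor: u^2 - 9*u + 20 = (u - 5)*(u - 4)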